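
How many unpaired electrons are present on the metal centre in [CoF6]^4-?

3 unpaired electrons

Summing ligand charges against the −4 overall charge gives an oxidation state of +2 for cobalt.
Cobalt is a group-9 element; Co(II) is therefore d⁷.
The spin state decides the count: Fluoride is a weak-field ligand for a first-row metal, so the complex is high-spin.
An octahedral high-spin d⁷ ion is t₂g⁵e_g², giving 3 unpaired electrons.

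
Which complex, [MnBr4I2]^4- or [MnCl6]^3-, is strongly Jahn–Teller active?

[MnCl6]^3-

[MnBr4I2]^4-: Summing ligand charges against the −4 overall charge gives an oxidation state of +2 for manganese. Group 7 minus oxidation state 2 gives a d⁵ configuration. Bromide and iodide are weak-field ligands for a first-row metal, so the complex is high-spin. The d⁵ configuration leaves the e_g set evenly filled (or empty) — no strong Jahn–Teller driving force.
[MnCl6]^3-: Summing ligand charges against the −3 overall charge gives an oxidation state of +3 for manganese. Manganese is a group-7 element; Mn(III) is therefore d⁴. Chloride is a weak-field ligand for a first-row metal, so the complex is high-spin. The t₂g³e_g¹ (high-spin) configuration has an unevenly filled e_g set; the Jahn–Teller theorem predicts a tetragonal distortion (typically axial elongation) to lift the degeneracy.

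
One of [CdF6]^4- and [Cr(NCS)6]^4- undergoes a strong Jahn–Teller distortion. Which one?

[Cr(NCS)6]^4-

[CdF6]^4-: Ligand charges: each fluoride is −1. With an overall charge of −4 the cadmium centre must be in the +2 oxidation state. Cadmium is a group-12 element; Cd(II) is therefore d¹⁰. The d¹⁰ configuration leaves the e_g set evenly filled (or empty) — no strong Jahn–Teller driving force.
[Cr(NCS)6]^4-: Each isothiocyanate is −1; balancing the −4 overall charge requires Cr(II). Cr sits in group 6, so the d-electron count is 6 − 2 = 4. Isothiocyanate is a weak-field ligand for a first-row metal, so the complex is high-spin. The t₂g³e_g¹ (high-spin) configuration has an unevenly filled e_g set; the Jahn–Teller theorem predicts a tetragonal distortion (typically axial elongation) to lift the degeneracy.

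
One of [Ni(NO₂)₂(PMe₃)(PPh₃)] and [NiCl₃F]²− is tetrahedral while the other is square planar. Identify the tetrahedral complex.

[NiCl₃F]²−

For [Ni(NO₂)₂(PMe₃)(PPh₃)]: Summing ligand charges against the 0 overall charge gives an oxidation state of +2 for nickel. Ni sits in group 10, so the d-electron count is 10 − 2 = 8. Nitro (N-bound nitrite), trimethylphosphine, and triphenylphosphine are strong-field ligands (high in the spectrochemical series). A 3d d⁸ ion with strong-field ligands gains enough CFSE to favour square planar over tetrahedral. → square planar.
For [NiCl₃F]²−: Ligand charges: each chloride is −1; each fluoride is −1. With an overall charge of −2 the nickel centre must be in the +2 oxidation state. Group 10 minus oxidation state 2 gives a d⁸ configuration. Chloride and fluoride are weak-field ligands. With weak-field ligands the CFSE gain from square planar is small, so a 3d d⁸ ion takes the sterically preferred tetrahedral geometry. → tetrahedral.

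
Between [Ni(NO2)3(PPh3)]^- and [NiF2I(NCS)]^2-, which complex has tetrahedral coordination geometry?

[NiF2I(NCS)]^2-

For [Ni(NO2)3(PPh3)]^-: Ligand charges: each nitro (N-bound nitrite) is −1; triphenylphosphine is neutral. With an overall charge of −1 the nickel centre must be in the +2 oxidation state. Ni sits in group 10, so the d-electron count is 10 − 2 = 8. Nitro (N-bound nitrite) and triphenylphosphine are strong-field ligands (high in the spectrochemical series). A 3d d⁸ ion with strong-field ligands gains enough CFSE to favour square planar over tetrahedral. → square planar.
For [NiF2I(NCS)]^2-: Each fluoride is −1; each iodide is −1; each isothiocyanate is −1; balancing the −2 overall charge requires Ni(II). Nickel is a group-10 element; Ni(II) is therefore d⁸. Fluoride, iodide, and isothiocyanate are weak-field ligands. With weak-field ligands the CFSE gain from square planar is small, so a 3d d⁸ ion takes the sterically preferred tetrahedral geometry. → tetrahedral.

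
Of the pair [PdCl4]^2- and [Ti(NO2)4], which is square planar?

For [PdCl4]^2-: Each chloride is −1; balancing the −2 overall charge requires Pd(II). Palladium is a group-10 element; Pd(II) is therefore d⁸. A 4d d⁸ ion has a large crystal-field splitting; square planar leaves the high-energy d_{x²−y²} orbital empty and maximises CFSE. → square planar.
For [Ti(NO2)4]: Each nitro (N-bound nitrite) is −1; balancing the 0 overall charge requires Ti(IV). Group 4 minus oxidation state 4 gives a d⁰ configuration. A d⁰ ion has no crystal-field stabilisation preference between square planar and tetrahedral, so four ligands adopt the sterically favoured tetrahedral geometry. → tetrahedral.

[PdCl4]^2-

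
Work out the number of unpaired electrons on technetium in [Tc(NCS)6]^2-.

Summing ligand charges against the −2 overall charge gives an oxidation state of +4 for technetium.
Group 7 minus oxidation state 4 gives a d³ configuration.
In an octahedral field the d³ configuration is t₂g³e_g⁰ (only one arrangement possible), giving 3 unpaired electrons.

3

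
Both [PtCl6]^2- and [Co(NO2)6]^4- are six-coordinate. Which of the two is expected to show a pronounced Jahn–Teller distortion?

[Co(NO2)6]^4-

[PtCl6]^2-: Each chloride is −1; balancing the −2 overall charge requires Pt(IV). Platinum is a group-10 element; Pt(IV) is therefore d⁶. A 5d ion has a large Δₒ and is invariably low-spin. The d⁶ configuration leaves the e_g set evenly filled (or empty) — no strong Jahn–Teller driving force.
[Co(NO2)6]^4-: Each nitro (N-bound nitrite) is −1; balancing the −4 overall charge requires Co(II). Co sits in group 9, so the d-electron count is 9 − 2 = 7. Nitro (N-bound nitrite) is a strong-field ligand (high in the spectrochemical series) for a first-row metal, so the complex is low-spin. The t₂g⁶e_g¹ (low-spin) configuration has an unevenly filled e_g set; the Jahn–Teller theorem predicts a tetragonal distortion (typically axial elongation) to lift the degeneracy.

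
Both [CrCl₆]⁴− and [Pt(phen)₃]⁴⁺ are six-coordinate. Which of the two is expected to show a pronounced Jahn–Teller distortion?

[CrCl₆]⁴−

[CrCl₆]⁴−: Each chloride is −1; balancing the −4 overall charge requires Cr(II). Cr sits in group 6, so the d-electron count is 6 − 2 = 4. Chloride is a weak-field ligand for a first-row metal, so the complex is high-spin. The t₂g³e_g¹ (high-spin) configuration has an unevenly filled e_g set; the Jahn–Teller theorem predicts a tetragonal distortion (typically axial elongation) to lift the degeneracy.
[Pt(phen)₃]⁴⁺: 1,10-phenanthroline is neutral; balancing the +4 overall charge requires Pt(IV). Group 10 minus oxidation state 4 gives a d⁶ configuration. A 5d ion has a large Δₒ and is invariably low-spin. The d⁶ configuration leaves the e_g set evenly filled (or empty) — no strong Jahn–Teller driving force.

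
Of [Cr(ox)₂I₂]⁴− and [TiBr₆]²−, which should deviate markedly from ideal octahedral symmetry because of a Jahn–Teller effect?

[Cr(ox)₂I₂]⁴−

[Cr(ox)₂I₂]⁴−: Each oxalate is −2; each iodide is −1; balancing the −4 overall charge requires Cr(II). Cr sits in group 6, so the d-electron count is 6 − 2 = 4. Iodide and oxalate are weak-field ligands for a first-row metal, so the complex is high-spin. The t₂g³e_g¹ (high-spin) configuration has an unevenly filled e_g set; the Jahn–Teller theorem predicts a tetragonal distortion (typically axial elongation) to lift the degeneracy.
[TiBr₆]²−: Each bromide is −1; balancing the −2 overall charge requires Ti(IV). Group 4 minus oxidation state 4 gives a d⁰ configuration. The d⁰ configuration leaves the e_g set evenly filled (or empty) — no strong Jahn–Teller driving force.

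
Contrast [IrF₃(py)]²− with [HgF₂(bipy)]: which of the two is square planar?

For [IrF₃(py)]²−: Summing ligand charges against the −2 overall charge gives an oxidation state of +1 for iridium. Ir sits in group 9, so the d-electron count is 9 − 1 = 8. A 5d d⁸ ion has a large crystal-field splitting; square planar leaves the high-energy d_{x²−y²} orbital empty and maximises CFSE. → square planar.
For [HgF₂(bipy)]: Summing ligand charges against the 0 overall charge gives an oxidation state of +2 for mercury. Hg sits in group 12, so the d-electron count is 12 − 2 = 10. A d¹⁰ ion has no crystal-field stabilisation preference between square planar and tetrahedral, so four ligands adopt the sterically favoured tetrahedral geometry. → tetrahedral.

[IrF₃(py)]²−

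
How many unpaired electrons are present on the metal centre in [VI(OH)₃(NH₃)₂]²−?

3 unpaired electrons

Summing ligand charges against the −2 overall charge gives an oxidation state of +2 for vanadium.
V sits in group 5, so the d-electron count is 5 − 2 = 3.
In an octahedral field the d³ configuration is t₂g³e_g⁰ (only one arrangement possible), giving 3 unpaired electrons.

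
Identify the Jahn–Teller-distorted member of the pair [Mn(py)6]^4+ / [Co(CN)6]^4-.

[Mn(py)6]^4+: Ligand charges: pyridine is neutral. With an overall charge of +4 the manganese centre must be in the +4 oxidation state. Group 7 minus oxidation state 4 gives a d³ configuration. The d³ configuration leaves the e_g set evenly filled (or empty) — no strong Jahn–Teller driving force.
[Co(CN)6]^4-: Each cyanide is −1; balancing the −4 overall charge requires Co(II). Co sits in group 9, so the d-electron count is 9 − 2 = 7. Cyanide is a strong-field ligand (high in the spectrochemical series) for a first-row metal, so the complex is low-spin. The t₂g⁶e_g¹ (low-spin) configuration has an unevenly filled e_g set; the Jahn–Teller theorem predicts a tetragonal distortion (typically axial elongation) to lift the degeneracy.

[Co(CN)6]^4-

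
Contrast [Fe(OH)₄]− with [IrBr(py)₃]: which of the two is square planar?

For [Fe(OH)₄]−: Each hydroxide is −1; balancing the −1 overall charge requires Fe(III). Fe sits in group 8, so the d-electron count is 8 − 3 = 5. A high-spin d⁵ ion has zero CFSE in either geometry, so four ligands adopt the sterically favoured tetrahedral geometry. → tetrahedral.
For [IrBr(py)₃]: Ligand charges: each bromide is −1; pyridine is neutral. With an overall charge of 0 the iridium centre must be in the +1 oxidation state. Iridium is a group-9 element; Ir(I) is therefore d⁸. A 5d d⁸ ion has a large crystal-field splitting; square planar leaves the high-energy d_{x²−y²} orbital empty and maximises CFSE. → square planar.

[IrBr(py)₃]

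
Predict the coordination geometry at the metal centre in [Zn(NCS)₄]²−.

tetrahedral

Ligand charges: each isothiocyanate is −1. With an overall charge of −2 the zinc centre must be in the +2 oxidation state.
Group 12 minus oxidation state 2 gives a d¹⁰ configuration.
Coordination number: 4.
A d¹⁰ ion has no crystal-field stabilisation preference between square planar and tetrahedral, so four ligands adopt the sterically favoured tetrahedral geometry.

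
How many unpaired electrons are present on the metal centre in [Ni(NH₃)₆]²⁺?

Summing ligand charges against the +2 overall charge gives an oxidation state of +2 for nickel.
Group 10 minus oxidation state 2 gives a d⁸ configuration.
In an octahedral field the d⁸ configuration is t₂g⁶e_g² (only one arrangement possible), giving 2 unpaired electrons.

2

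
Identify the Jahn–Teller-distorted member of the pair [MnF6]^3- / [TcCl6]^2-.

[MnF6]^3-: Ligand charges: each fluoride is −1. With an overall charge of −3 the manganese centre must be in the +3 oxidation state. Manganese is a group-7 element; Mn(III) is therefore d⁴. Fluoride is a weak-field ligand for a first-row metal, so the complex is high-spin. The t₂g³e_g¹ (high-spin) configuration has an unevenly filled e_g set; the Jahn–Teller theorem predicts a tetragonal distortion (typically axial elongation) to lift the degeneracy.
[TcCl6]^2-: Ligand charges: each chloride is −1. With an overall charge of −2 the technetium centre must be in the +4 oxidation state. Technetium is a group-7 element; Tc(IV) is therefore d³. The d³ configuration leaves the e_g set evenly filled (or empty) — no strong Jahn–Teller driving force.

[MnF6]^3-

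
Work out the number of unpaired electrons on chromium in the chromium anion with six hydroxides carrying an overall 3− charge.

3

Each hydroxide is −1; balancing the −3 overall charge requires Cr(III).
Chromium is a group-6 element; Cr(III) is therefore d³.
In an octahedral field the d³ configuration is t₂g³e_g⁰ (only one arrangement possible), giving 3 unpaired electrons.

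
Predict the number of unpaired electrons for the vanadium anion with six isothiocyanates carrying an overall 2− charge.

1 unpaired electron

Each isothiocyanate is −1; balancing the −2 overall charge requires V(IV).
Group 5 minus oxidation state 4 gives a d¹ configuration.
In an octahedral field the d¹ configuration is t₂g¹e_g⁰ (only one arrangement possible), giving 1 unpaired electron.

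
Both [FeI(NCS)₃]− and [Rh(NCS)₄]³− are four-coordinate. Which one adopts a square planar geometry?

For [FeI(NCS)₃]−: Summing ligand charges against the −1 overall charge gives an oxidation state of +3 for iron. Iron is a group-8 element; Fe(III) is therefore d⁵. A high-spin d⁵ ion has zero CFSE in either geometry, so four ligands adopt the sterically favoured tetrahedral geometry. → tetrahedral.
For [Rh(NCS)₄]³−: Summing ligand charges against the −3 overall charge gives an oxidation state of +1 for rhodium. Group 9 minus oxidation state 1 gives a d⁸ configuration. A 4d d⁸ ion has a large crystal-field splitting; square planar leaves the high-energy d_{x²−y²} orbital empty and maximises CFSE. → square planar.

[Rh(NCS)₄]³−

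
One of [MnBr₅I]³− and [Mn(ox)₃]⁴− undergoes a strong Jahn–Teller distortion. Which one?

[MnBr₅I]³−

[MnBr₅I]³−: Summing ligand charges against the −3 overall charge gives an oxidation state of +3 for manganese. Mn sits in group 7, so the d-electron count is 7 − 3 = 4. Bromide and iodide are weak-field ligands for a first-row metal, so the complex is high-spin. The t₂g³e_g¹ (high-spin) configuration has an unevenly filled e_g set; the Jahn–Teller theorem predicts a tetragonal distortion (typically axial elongation) to lift the degeneracy.
[Mn(ox)₃]⁴−: Each oxalate is −2; balancing the −4 overall charge requires Mn(II). Group 7 minus oxidation state 2 gives a d⁵ configuration. Oxalate is a weak-field ligand for a first-row metal, so the complex is high-spin. The d⁵ configuration leaves the e_g set evenly filled (or empty) — no strong Jahn–Teller driving force.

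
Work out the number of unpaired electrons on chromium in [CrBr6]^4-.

4 unpaired electrons

Each bromide is −1; balancing the −4 overall charge requires Cr(II).
Cr sits in group 6, so the d-electron count is 6 − 2 = 4.
The spin state decides the count: Bromide is a weak-field ligand for a first-row metal, so the complex is high-spin.
An octahedral high-spin d⁴ ion is t₂g³e_g¹, giving 4 unpaired electrons.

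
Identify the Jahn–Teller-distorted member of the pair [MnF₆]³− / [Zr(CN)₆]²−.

[MnF₆]³−: Summing ligand charges against the −3 overall charge gives an oxidation state of +3 for manganese. Manganese is a group-7 element; Mn(III) is therefore d⁴. Fluoride is a weak-field ligand for a first-row metal, so the complex is high-spin. The t₂g³e_g¹ (high-spin) configuration has an unevenly filled e_g set; the Jahn–Teller theorem predicts a tetragonal distortion (typically axial elongation) to lift the degeneracy.
[Zr(CN)₆]²−: Ligand charges: each cyanide is −1. With an overall charge of −2 the zirconium centre must be in the +4 oxidation state. Zr sits in group 4, so the d-electron count is 4 − 4 = 0. The d⁰ configuration leaves the e_g set evenly filled (or empty) — no strong Jahn–Teller driving force.

[MnF₆]³−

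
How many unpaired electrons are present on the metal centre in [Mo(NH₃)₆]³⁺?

Summing ligand charges against the +3 overall charge gives an oxidation state of +3 for molybdenum.
Molybdenum is a group-6 element; Mo(III) is therefore d³.
In an octahedral field the d³ configuration is t₂g³e_g⁰ (only one arrangement possible), giving 3 unpaired electrons.

3 unpaired electrons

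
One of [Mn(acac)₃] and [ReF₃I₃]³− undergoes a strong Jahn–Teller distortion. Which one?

[Mn(acac)₃]: Summing ligand charges against the 0 overall charge gives an oxidation state of +3 for manganese. Mn sits in group 7, so the d-electron count is 7 − 3 = 4. Acetylacetonate is a weak-field ligand for a first-row metal, so the complex is high-spin. The t₂g³e_g¹ (high-spin) configuration has an unevenly filled e_g set; the Jahn–Teller theorem predicts a tetragonal distortion (typically axial elongation) to lift the degeneracy.
[ReF₃I₃]³−: Ligand charges: each fluoride is −1; each iodide is −1. With an overall charge of −3 the rhenium centre must be in the +3 oxidation state. Rhenium is a group-7 element; Re(III) is therefore d⁴. A 5d ion has a large Δₒ and is invariably low-spin. The d⁴ configuration leaves the e_g set evenly filled (or empty) — no strong Jahn–Teller driving force.

[Mn(acac)₃]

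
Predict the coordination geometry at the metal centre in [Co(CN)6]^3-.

Summing ligand charges against the −3 overall charge gives an oxidation state of +3 for cobalt.
Co sits in group 9, so the d-electron count is 9 − 3 = 6.
With 6 monodentate ligands the coordination number is 6.
Six donors around a single metal centre give an octahedral coordination sphere.

octahedral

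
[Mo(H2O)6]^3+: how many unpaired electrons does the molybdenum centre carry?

Ligand charges: water is neutral. With an overall charge of +3 the molybdenum centre must be in the +3 oxidation state.
Group 6 minus oxidation state 3 gives a d³ configuration.
In an octahedral field the d³ configuration is t₂g³e_g⁰ (only one arrangement possible), giving 3 unpaired electrons.

3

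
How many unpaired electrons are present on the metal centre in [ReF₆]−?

Ligand charges: each fluoride is −1. With an overall charge of −1 the rhenium centre must be in the +5 oxidation state.
Group 7 minus oxidation state 5 gives a d² configuration.
In an octahedral field the d² configuration is t₂g²e_g⁰ (only one arrangement possible), giving 2 unpaired electrons.

2 unpaired electrons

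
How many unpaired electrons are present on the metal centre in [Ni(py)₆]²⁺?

2

Pyridine is neutral; balancing the +2 overall charge requires Ni(II).
Nickel is a group-10 element; Ni(II) is therefore d⁸.
In an octahedral field the d⁸ configuration is t₂g⁶e_g² (only one arrangement possible), giving 2 unpaired electrons.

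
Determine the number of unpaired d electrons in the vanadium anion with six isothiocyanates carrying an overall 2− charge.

1

Summing ligand charges against the −2 overall charge gives an oxidation state of +4 for vanadium.
Group 5 minus oxidation state 4 gives a d¹ configuration.
In an octahedral field the d¹ configuration is t₂g¹e_g⁰ (only one arrangement possible), giving 1 unpaired electron.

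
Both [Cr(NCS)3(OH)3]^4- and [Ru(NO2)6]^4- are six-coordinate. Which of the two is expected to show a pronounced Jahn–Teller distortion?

[Cr(NCS)3(OH)3]^4-: Each isothiocyanate is −1; each hydroxide is −1; balancing the −4 overall charge requires Cr(II). Chromium is a group-6 element; Cr(II) is therefore d⁴. Hydroxide and isothiocyanate are weak-field ligands for a first-row metal, so the complex is high-spin. The t₂g³e_g¹ (high-spin) configuration has an unevenly filled e_g set; the Jahn–Teller theorem predicts a tetragonal distortion (typically axial elongation) to lift the degeneracy.
[Ru(NO2)6]^4-: Each nitro (N-bound nitrite) is −1; balancing the −4 overall charge requires Ru(II). Ruthenium is a group-8 element; Ru(II) is therefore d⁶. A 4d ion has a large Δₒ and is invariably low-spin. The d⁶ configuration leaves the e_g set evenly filled (or empty) — no strong Jahn–Teller driving force.

[Cr(NCS)3(OH)3]^4-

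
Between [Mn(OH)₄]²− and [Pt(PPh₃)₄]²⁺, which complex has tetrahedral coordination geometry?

For [Mn(OH)₄]²−: Ligand charges: each hydroxide is −1. With an overall charge of −2 the manganese centre must be in the +2 oxidation state. Mn sits in group 7, so the d-electron count is 7 − 2 = 5. A high-spin d⁵ ion has zero CFSE in either geometry, so four ligands adopt the sterically favoured tetrahedral geometry. → tetrahedral.
For [Pt(PPh₃)₄]²⁺: Triphenylphosphine is neutral; balancing the +2 overall charge requires Pt(II). Platinum is a group-10 element; Pt(II) is therefore d⁸. A 5d d⁸ ion has a large crystal-field splitting; square planar leaves the high-energy d_{x²−y²} orbital empty and maximises CFSE. → square planar.

[Mn(OH)₄]²−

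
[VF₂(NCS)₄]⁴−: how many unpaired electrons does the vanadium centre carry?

3 unpaired electrons

Each fluoride is −1; each isothiocyanate is −1; balancing the −4 overall charge requires V(II).
Group 5 minus oxidation state 2 gives a d³ configuration.
In an octahedral field the d³ configuration is t₂g³e_g⁰ (only one arrangement possible), giving 3 unpaired electrons.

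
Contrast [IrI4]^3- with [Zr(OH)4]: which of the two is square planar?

[IrI4]^3-

For [IrI4]^3-: Ligand charges: each iodide is −1. With an overall charge of −3 the iridium centre must be in the +1 oxidation state. Iridium is a group-9 element; Ir(I) is therefore d⁸. A 5d d⁸ ion has a large crystal-field splitting; square planar leaves the high-energy d_{x²−y²} orbital empty and maximises CFSE. → square planar.
For [Zr(OH)4]: Summing ligand charges against the 0 overall charge gives an oxidation state of +4 for zirconium. Group 4 minus oxidation state 4 gives a d⁰ configuration. A d⁰ ion has no crystal-field stabilisation preference between square planar and tetrahedral, so four ligands adopt the sterically favoured tetrahedral geometry. → tetrahedral.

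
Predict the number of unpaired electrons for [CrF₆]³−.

Summing ligand charges against the −3 overall charge gives an oxidation state of +3 for chromium.
Chromium is a group-6 element; Cr(III) is therefore d³.
In an octahedral field the d³ configuration is t₂g³e_g⁰ (only one arrangement possible), giving 3 unpaired electrons.

3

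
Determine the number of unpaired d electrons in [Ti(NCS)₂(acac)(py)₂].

1 unpaired electron

Ligand charges: each isothiocyanate is −1; each acetylacetonate is −1; pyridine is neutral. With an overall charge of 0 the titanium centre must be in the +3 oxidation state.
Group 4 minus oxidation state 3 gives a d¹ configuration.
Counting donor atoms: 2×isothiocyanate (monodentate) → 2 donors; 1×acetylacetonate (bidentate) → 2 donors; 2×pyridine (monodentate) → 2 donors. Coordination number = 6.
In an octahedral field the d¹ configuration is t₂g¹e_g⁰ (only one arrangement possible), giving 1 unpaired electron.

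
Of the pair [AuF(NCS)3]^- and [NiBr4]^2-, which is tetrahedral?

[NiBr4]^2-

For [AuF(NCS)3]^-: Summing ligand charges against the −1 overall charge gives an oxidation state of +3 for gold. Au sits in group 11, so the d-electron count is 11 − 3 = 8. A 5d d⁸ ion has a large crystal-field splitting; square planar leaves the high-energy d_{x²−y²} orbital empty and maximises CFSE. → square planar.
For [NiBr4]^2-: Summing ligand charges against the −2 overall charge gives an oxidation state of +2 for nickel. Ni sits in group 10, so the d-electron count is 10 − 2 = 8. Bromide is a weak-field ligand. With weak-field ligands the CFSE gain from square planar is small, so a 3d d⁸ ion takes the sterically preferred tetrahedral geometry. → tetrahedral.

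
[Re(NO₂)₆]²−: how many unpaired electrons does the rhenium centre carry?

3

Ligand charges: each nitro (N-bound nitrite) is −1. With an overall charge of −2 the rhenium centre must be in the +4 oxidation state.
Group 7 minus oxidation state 4 gives a d³ configuration.
In an octahedral field the d³ configuration is t₂g³e_g⁰ (only one arrangement possible), giving 3 unpaired electrons.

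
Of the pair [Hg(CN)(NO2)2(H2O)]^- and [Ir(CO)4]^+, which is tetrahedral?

[Hg(CN)(NO2)2(H2O)]^-

For [Hg(CN)(NO2)2(H2O)]^-: Summing ligand charges against the −1 overall charge gives an oxidation state of +2 for mercury. Group 12 minus oxidation state 2 gives a d¹⁰ configuration. A d¹⁰ ion has no crystal-field stabilisation preference between square planar and tetrahedral, so four ligands adopt the sterically favoured tetrahedral geometry. → tetrahedral.
For [Ir(CO)4]^+: Carbonyl is neutral; balancing the +1 overall charge requires Ir(I). Iridium is a group-9 element; Ir(I) is therefore d⁸. A 5d d⁸ ion has a large crystal-field splitting; square planar leaves the high-energy d_{x²−y²} orbital empty and maximises CFSE. → square planar.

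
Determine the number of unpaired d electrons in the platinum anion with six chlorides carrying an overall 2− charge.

Ligand charges: each chloride is −1. With an overall charge of −2 the platinum centre must be in the +4 oxidation state.
Platinum is a group-10 element; Pt(IV) is therefore d⁶.
The spin state decides the count: a 5d ion has a large Δₒ and is invariably low-spin.
An octahedral low-spin d⁶ ion is t₂g⁶e_g⁰, giving 0 unpaired electrons.

0 unpaired electrons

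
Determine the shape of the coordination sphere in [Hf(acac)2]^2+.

tetrahedral

Ligand charges: each acetylacetonate is −1. With an overall charge of +2 the hafnium centre must be in the +4 oxidation state.
Hf sits in group 4, so the d-electron count is 4 − 4 = 0.
Counting donor atoms: 2×acetylacetonate (bidentate) → 4 donors. Coordination number = 4.
A d⁰ ion has no crystal-field stabilisation preference between square planar and tetrahedral, so four ligands adopt the sterically favoured tetrahedral geometry.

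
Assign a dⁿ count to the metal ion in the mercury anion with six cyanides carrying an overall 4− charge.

d10

Ligand charges: each cyanide is −1. With an overall charge of −4 the mercury centre must be in the +2 oxidation state.
Mercury is a group-12 element; Hg(II) is therefore d¹⁰.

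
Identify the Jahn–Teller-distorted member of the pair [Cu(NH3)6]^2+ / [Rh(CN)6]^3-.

[Cu(NH3)6]^2+

[Cu(NH3)6]^2+: Ligand charges: ammonia is neutral. With an overall charge of +2 the copper centre must be in the +2 oxidation state. Copper is a group-11 element; Cu(II) is therefore d⁹. The t₂g⁶e_g³ configuration has an unevenly filled e_g set; the Jahn–Teller theorem predicts a tetragonal distortion (typically axial elongation) to lift the degeneracy.
[Rh(CN)6]^3-: Each cyanide is −1; balancing the −3 overall charge requires Rh(III). Rhodium is a group-9 element; Rh(III) is therefore d⁶. A 4d ion has a large Δₒ and is invariably low-spin. The d⁶ configuration leaves the e_g set evenly filled (or empty) — no strong Jahn–Teller driving force.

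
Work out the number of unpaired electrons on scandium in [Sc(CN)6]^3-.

0

Ligand charges: each cyanide is −1. With an overall charge of −3 the scandium centre must be in the +3 oxidation state.
Scandium is a group-3 element; Sc(III) is therefore d⁰.
In an octahedral field the d⁰ configuration is t₂g⁰e_g⁰, giving 0 unpaired electrons.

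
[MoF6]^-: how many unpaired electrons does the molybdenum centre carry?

Each fluoride is −1; balancing the −1 overall charge requires Mo(V).
Mo sits in group 6, so the d-electron count is 6 − 5 = 1.
In an octahedral field the d¹ configuration is t₂g¹e_g⁰ (only one arrangement possible), giving 1 unpaired electron.

1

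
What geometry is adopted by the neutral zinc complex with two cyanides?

linear

Summing ligand charges against the 0 overall charge gives an oxidation state of +2 for zinc.
Zn sits in group 12, so the d-electron count is 12 − 2 = 10.
Coordination number: 2.
A d¹⁰ ion with only two ligands adopts a linear arrangement (sp hybridisation; no CFSE preference).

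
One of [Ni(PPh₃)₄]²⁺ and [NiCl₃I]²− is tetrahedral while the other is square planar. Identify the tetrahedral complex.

For [Ni(PPh₃)₄]²⁺: Ligand charges: triphenylphosphine is neutral. With an overall charge of +2 the nickel centre must be in the +2 oxidation state. Nickel is a group-10 element; Ni(II) is therefore d⁸. Triphenylphosphine is a strong-field ligand (high in the spectrochemical series). A 3d d⁸ ion with strong-field ligands gains enough CFSE to favour square planar over tetrahedral. → square planar.
For [NiCl₃I]²−: Ligand charges: each chloride is −1; each iodide is −1. With an overall charge of −2 the nickel centre must be in the +2 oxidation state. Ni sits in group 10, so the d-electron count is 10 − 2 = 8. Chloride and iodide are weak-field ligands. With weak-field ligands the CFSE gain from square planar is small, so a 3d d⁸ ion takes the sterically preferred tetrahedral geometry. → tetrahedral.

[NiCl₃I]²−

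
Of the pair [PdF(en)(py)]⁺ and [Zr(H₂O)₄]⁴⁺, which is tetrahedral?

For [PdF(en)(py)]⁺: Each fluoride is −1; ethylenediamine is neutral; pyridine is neutral; balancing the +1 overall charge requires Pd(II). Group 10 minus oxidation state 2 gives a d⁸ configuration. A 4d d⁸ ion has a large crystal-field splitting; square planar leaves the high-energy d_{x²−y²} orbital empty and maximises CFSE. → square planar.
For [Zr(H₂O)₄]⁴⁺: Water is neutral; balancing the +4 overall charge requires Zr(IV). Zirconium is a group-4 element; Zr(IV) is therefore d⁰. A d⁰ ion has no crystal-field stabilisation preference between square planar and tetrahedral, so four ligands adopt the sterically favoured tetrahedral geometry. → tetrahedral.

[Zr(H₂O)₄]⁴⁺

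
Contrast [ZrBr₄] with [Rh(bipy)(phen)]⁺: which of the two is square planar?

For [ZrBr₄]: Summing ligand charges against the 0 overall charge gives an oxidation state of +4 for zirconium. Zr sits in group 4, so the d-electron count is 4 − 4 = 0. A d⁰ ion has no crystal-field stabilisation preference between square planar and tetrahedral, so four ligands adopt the sterically favoured tetrahedral geometry. → tetrahedral.
For [Rh(bipy)(phen)]⁺: Summing ligand charges against the +1 overall charge gives an oxidation state of +1 for rhodium. Rh sits in group 9, so the d-electron count is 9 − 1 = 8. A 4d d⁸ ion has a large crystal-field splitting; square planar leaves the high-energy d_{x²−y²} orbital empty and maximises CFSE. → square planar.

[Rh(bipy)(phen)]⁺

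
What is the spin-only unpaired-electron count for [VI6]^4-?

3 unpaired electrons

Summing ligand charges against the −4 overall charge gives an oxidation state of +2 for vanadium.
Group 5 minus oxidation state 2 gives a d³ configuration.
In an octahedral field the d³ configuration is t₂g³e_g⁰ (only one arrangement possible), giving 3 unpaired electrons.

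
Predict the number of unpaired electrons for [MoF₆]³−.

3

Summing ligand charges against the −3 overall charge gives an oxidation state of +3 for molybdenum.
Group 6 minus oxidation state 3 gives a d³ configuration.
In an octahedral field the d³ configuration is t₂g³e_g⁰ (only one arrangement possible), giving 3 unpaired electrons.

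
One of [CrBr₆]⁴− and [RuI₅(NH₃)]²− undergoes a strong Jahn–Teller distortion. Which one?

[CrBr₆]⁴−

[CrBr₆]⁴−: Each bromide is −1; balancing the −4 overall charge requires Cr(II). Group 6 minus oxidation state 2 gives a d⁴ configuration. Bromide is a weak-field ligand for a first-row metal, so the complex is high-spin. The t₂g³e_g¹ (high-spin) configuration has an unevenly filled e_g set; the Jahn–Teller theorem predicts a tetragonal distortion (typically axial elongation) to lift the degeneracy.
[RuI₅(NH₃)]²−: Summing ligand charges against the −2 overall charge gives an oxidation state of +3 for ruthenium. Ru sits in group 8, so the d-electron count is 8 − 3 = 5. A 4d ion has a large Δₒ and is invariably low-spin. The d⁵ configuration leaves the e_g set evenly filled (or empty) — no strong Jahn–Teller driving force.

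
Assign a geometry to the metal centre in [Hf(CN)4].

tetrahedral

Summing ligand charges against the 0 overall charge gives an oxidation state of +4 for hafnium.
Hafnium is a group-4 element; Hf(IV) is therefore d⁰.
With 4 monodentate ligands the coordination number is 4.
A d⁰ ion has no crystal-field stabilisation preference between square planar and tetrahedral, so four ligands adopt the sterically favoured tetrahedral geometry.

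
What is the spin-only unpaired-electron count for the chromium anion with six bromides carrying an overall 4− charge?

4

Each bromide is −1; balancing the −4 overall charge requires Cr(II).
Group 6 minus oxidation state 2 gives a d⁴ configuration.
The spin state decides the count: Bromide is a weak-field ligand for a first-row metal, so the complex is high-spin.
An octahedral high-spin d⁴ ion is t₂g³e_g¹, giving 4 unpaired electrons.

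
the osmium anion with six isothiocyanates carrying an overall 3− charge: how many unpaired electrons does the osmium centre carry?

Summing ligand charges against the −3 overall charge gives an oxidation state of +3 for osmium.
Group 8 minus oxidation state 3 gives a d⁵ configuration.
The spin state decides the count: a 5d ion has a large Δₒ and is invariably low-spin.
An octahedral low-spin d⁵ ion is t₂g⁵e_g⁰, giving 1 unpaired electron.

1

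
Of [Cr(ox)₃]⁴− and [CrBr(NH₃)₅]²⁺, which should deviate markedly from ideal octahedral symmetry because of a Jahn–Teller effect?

[Cr(ox)₃]⁴−

[Cr(ox)₃]⁴−: Ligand charges: each oxalate is −2. With an overall charge of −4 the chromium centre must be in the +2 oxidation state. Group 6 minus oxidation state 2 gives a d⁴ configuration. Oxalate is a weak-field ligand for a first-row metal, so the complex is high-spin. The t₂g³e_g¹ (high-spin) configuration has an unevenly filled e_g set; the Jahn–Teller theorem predicts a tetragonal distortion (typically axial elongation) to lift the degeneracy.
[CrBr(NH₃)₅]²⁺: Each bromide is −1; ammonia is neutral; balancing the +2 overall charge requires Cr(III). Chromium is a group-6 element; Cr(III) is therefore d³. The d³ configuration leaves the e_g set evenly filled (or empty) — no strong Jahn–Teller driving force.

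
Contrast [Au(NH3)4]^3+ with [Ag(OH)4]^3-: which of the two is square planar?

For [Au(NH3)4]^3+: Ammonia is neutral; balancing the +3 overall charge requires Au(III). Gold is a group-11 element; Au(III) is therefore d⁸. A 5d d⁸ ion has a large crystal-field splitting; square planar leaves the high-energy d_{x²−y²} orbital empty and maximises CFSE. → square planar.
For [Ag(OH)4]^3-: Summing ligand charges against the −3 overall charge gives an oxidation state of +1 for silver. Group 11 minus oxidation state 1 gives a d¹⁰ configuration. A d¹⁰ ion has no crystal-field stabilisation preference between square planar and tetrahedral, so four ligands adopt the sterically favoured tetrahedral geometry. → tetrahedral.

[Au(NH3)4]^3+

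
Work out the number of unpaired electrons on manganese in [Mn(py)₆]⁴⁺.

Pyridine is neutral; balancing the +4 overall charge requires Mn(IV).
Mn sits in group 7, so the d-electron count is 7 − 4 = 3.
In an octahedral field the d³ configuration is t₂g³e_g⁰ (only one arrangement possible), giving 3 unpaired electrons.

3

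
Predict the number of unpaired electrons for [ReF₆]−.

2

Ligand charges: each fluoride is −1. With an overall charge of −1 the rhenium centre must be in the +5 oxidation state.
Group 7 minus oxidation state 5 gives a d² configuration.
In an octahedral field the d² configuration is t₂g²e_g⁰ (only one arrangement possible), giving 2 unpaired electrons.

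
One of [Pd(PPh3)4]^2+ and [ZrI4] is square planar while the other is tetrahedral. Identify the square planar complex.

For [Pd(PPh3)4]^2+: Triphenylphosphine is neutral; balancing the +2 overall charge requires Pd(II). Palladium is a group-10 element; Pd(II) is therefore d⁸. A 4d d⁸ ion has a large crystal-field splitting; square planar leaves the high-energy d_{x²−y²} orbital empty and maximises CFSE. → square planar.
For [ZrI4]: Ligand charges: each iodide is −1. With an overall charge of 0 the zirconium centre must be in the +4 oxidation state. Group 4 minus oxidation state 4 gives a d⁰ configuration. A d⁰ ion has no crystal-field stabilisation preference between square planar and tetrahedral, so four ligands adopt the sterically favoured tetrahedral geometry. → tetrahedral.

[Pd(PPh3)4]^2+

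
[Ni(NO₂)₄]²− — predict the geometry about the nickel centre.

Ligand charges: each nitro (N-bound nitrite) is −1. With an overall charge of −2 the nickel centre must be in the +2 oxidation state.
Ni sits in group 10, so the d-electron count is 10 − 2 = 8.
Coordination number: 4.
Nitro (N-bound nitrite) is a strong-field ligand (high in the spectrochemical series).
A 3d d⁸ ion with strong-field ligands gains enough CFSE to favour square planar over tetrahedral.

square planar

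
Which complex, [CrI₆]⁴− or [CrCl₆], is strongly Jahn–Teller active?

[CrI₆]⁴−: Each iodide is −1; balancing the −4 overall charge requires Cr(II). Cr sits in group 6, so the d-electron count is 6 − 2 = 4. Iodide is a weak-field ligand for a first-row metal, so the complex is high-spin. The t₂g³e_g¹ (high-spin) configuration has an unevenly filled e_g set; the Jahn–Teller theorem predicts a tetragonal distortion (typically axial elongation) to lift the degeneracy.
[CrCl₆]: Each chloride is −1; balancing the 0 overall charge requires Cr(VI). Group 6 minus oxidation state 6 gives a d⁰ configuration. The d⁰ configuration leaves the e_g set evenly filled (or empty) — no strong Jahn–Teller driving force.

[CrI₆]⁴−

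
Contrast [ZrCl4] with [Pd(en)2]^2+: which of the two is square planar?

[Pd(en)2]^2+

For [ZrCl4]: Summing ligand charges against the 0 overall charge gives an oxidation state of +4 for zirconium. Zr sits in group 4, so the d-electron count is 4 − 4 = 0. A d⁰ ion has no crystal-field stabilisation preference between square planar and tetrahedral, so four ligands adopt the sterically favoured tetrahedral geometry. → tetrahedral.
For [Pd(en)2]^2+: Ethylenediamine is neutral; balancing the +2 overall charge requires Pd(II). Pd sits in group 10, so the d-electron count is 10 − 2 = 8. A 4d d⁸ ion has a large crystal-field splitting; square planar leaves the high-energy d_{x²−y²} orbital empty and maximises CFSE. → square planar.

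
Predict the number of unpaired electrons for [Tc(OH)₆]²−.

Summing ligand charges against the −2 overall charge gives an oxidation state of +4 for technetium.
Technetium is a group-7 element; Tc(IV) is therefore d³.
In an octahedral field the d³ configuration is t₂g³e_g⁰ (only one arrangement possible), giving 3 unpaired electrons.

3 unpaired electrons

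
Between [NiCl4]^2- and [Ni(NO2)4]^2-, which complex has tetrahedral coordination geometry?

For [NiCl4]^2-: Ligand charges: each chloride is −1. With an overall charge of −2 the nickel centre must be in the +2 oxidation state. Nickel is a group-10 element; Ni(II) is therefore d⁸. Chloride is a weak-field ligand. With weak-field ligands the CFSE gain from square planar is small, so a 3d d⁸ ion takes the sterically preferred tetrahedral geometry. → tetrahedral.
For [Ni(NO2)4]^2-: Summing ligand charges against the −2 overall charge gives an oxidation state of +2 for nickel. Nickel is a group-10 element; Ni(II) is therefore d⁸. Nitro (N-bound nitrite) is a strong-field ligand (high in the spectrochemical series). A 3d d⁸ ion with strong-field ligands gains enough CFSE to favour square planar over tetrahedral. → square planar.

[NiCl4]^2-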